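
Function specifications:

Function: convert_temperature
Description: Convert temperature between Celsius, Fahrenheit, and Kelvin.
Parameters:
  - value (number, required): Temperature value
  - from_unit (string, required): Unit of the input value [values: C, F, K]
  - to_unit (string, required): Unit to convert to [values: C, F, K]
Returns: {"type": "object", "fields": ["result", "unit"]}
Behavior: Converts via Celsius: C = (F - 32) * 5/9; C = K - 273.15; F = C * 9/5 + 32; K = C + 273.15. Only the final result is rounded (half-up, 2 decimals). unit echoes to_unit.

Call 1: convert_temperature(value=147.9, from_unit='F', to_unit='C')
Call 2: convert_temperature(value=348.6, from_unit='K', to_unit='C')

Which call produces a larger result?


Call 1:
  To C: (147.9 - 32) * 5/9 = 64.388889
  Target is C: 64.388889
  Round to 2 decimals: 64.39
  -> 64.39 C
Call 2:
  To C: 348.6 - 273.15 = 75.45
  Target is C: 75.45
  Round to 2 decimals: 75.45
  -> 75.45 C
Call 2 (75.45 C)


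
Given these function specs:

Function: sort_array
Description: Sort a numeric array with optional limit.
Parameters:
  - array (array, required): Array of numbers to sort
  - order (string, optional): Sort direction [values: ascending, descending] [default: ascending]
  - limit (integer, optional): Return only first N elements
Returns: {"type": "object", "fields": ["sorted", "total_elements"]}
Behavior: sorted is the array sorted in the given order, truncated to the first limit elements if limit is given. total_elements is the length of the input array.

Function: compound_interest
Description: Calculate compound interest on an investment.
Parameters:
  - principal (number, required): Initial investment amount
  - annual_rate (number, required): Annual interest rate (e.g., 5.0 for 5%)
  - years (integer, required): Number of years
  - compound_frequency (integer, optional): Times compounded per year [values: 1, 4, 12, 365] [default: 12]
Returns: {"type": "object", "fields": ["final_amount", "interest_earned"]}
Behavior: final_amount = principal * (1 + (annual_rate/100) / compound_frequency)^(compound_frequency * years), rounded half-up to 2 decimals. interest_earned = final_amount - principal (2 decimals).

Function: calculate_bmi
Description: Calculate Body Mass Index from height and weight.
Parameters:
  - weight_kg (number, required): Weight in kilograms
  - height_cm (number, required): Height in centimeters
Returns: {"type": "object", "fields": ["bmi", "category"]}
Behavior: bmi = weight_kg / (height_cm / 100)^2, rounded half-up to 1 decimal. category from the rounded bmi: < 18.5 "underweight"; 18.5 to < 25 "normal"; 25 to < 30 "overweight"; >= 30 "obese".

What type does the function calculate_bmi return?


The calculate_bmi spec declares Returns: {"type": "object", "fields": ["bmi", "category"]}
Type:
object


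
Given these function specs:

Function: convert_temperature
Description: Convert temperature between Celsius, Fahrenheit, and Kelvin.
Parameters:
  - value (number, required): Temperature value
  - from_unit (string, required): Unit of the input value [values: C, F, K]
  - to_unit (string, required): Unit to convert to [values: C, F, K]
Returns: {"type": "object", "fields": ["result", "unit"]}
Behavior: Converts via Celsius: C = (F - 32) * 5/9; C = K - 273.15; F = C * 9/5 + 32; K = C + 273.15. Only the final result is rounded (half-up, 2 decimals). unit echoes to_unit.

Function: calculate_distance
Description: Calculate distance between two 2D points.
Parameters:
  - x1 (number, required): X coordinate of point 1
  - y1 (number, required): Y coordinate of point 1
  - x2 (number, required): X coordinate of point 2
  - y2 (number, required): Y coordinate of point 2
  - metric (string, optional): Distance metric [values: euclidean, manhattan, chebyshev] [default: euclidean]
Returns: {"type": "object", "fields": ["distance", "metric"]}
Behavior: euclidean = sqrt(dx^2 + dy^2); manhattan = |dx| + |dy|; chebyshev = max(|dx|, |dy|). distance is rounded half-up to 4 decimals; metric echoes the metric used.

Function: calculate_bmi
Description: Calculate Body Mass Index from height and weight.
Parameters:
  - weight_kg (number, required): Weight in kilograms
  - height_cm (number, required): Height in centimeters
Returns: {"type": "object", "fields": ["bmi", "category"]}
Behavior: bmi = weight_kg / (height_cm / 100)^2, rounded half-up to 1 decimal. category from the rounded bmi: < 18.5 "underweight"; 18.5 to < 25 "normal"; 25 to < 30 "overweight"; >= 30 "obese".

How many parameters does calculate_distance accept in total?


Parameters of calculate_distance: x1 (required), y1 (required), x2 (required), y2 (required), metric (optional)
Total:
5


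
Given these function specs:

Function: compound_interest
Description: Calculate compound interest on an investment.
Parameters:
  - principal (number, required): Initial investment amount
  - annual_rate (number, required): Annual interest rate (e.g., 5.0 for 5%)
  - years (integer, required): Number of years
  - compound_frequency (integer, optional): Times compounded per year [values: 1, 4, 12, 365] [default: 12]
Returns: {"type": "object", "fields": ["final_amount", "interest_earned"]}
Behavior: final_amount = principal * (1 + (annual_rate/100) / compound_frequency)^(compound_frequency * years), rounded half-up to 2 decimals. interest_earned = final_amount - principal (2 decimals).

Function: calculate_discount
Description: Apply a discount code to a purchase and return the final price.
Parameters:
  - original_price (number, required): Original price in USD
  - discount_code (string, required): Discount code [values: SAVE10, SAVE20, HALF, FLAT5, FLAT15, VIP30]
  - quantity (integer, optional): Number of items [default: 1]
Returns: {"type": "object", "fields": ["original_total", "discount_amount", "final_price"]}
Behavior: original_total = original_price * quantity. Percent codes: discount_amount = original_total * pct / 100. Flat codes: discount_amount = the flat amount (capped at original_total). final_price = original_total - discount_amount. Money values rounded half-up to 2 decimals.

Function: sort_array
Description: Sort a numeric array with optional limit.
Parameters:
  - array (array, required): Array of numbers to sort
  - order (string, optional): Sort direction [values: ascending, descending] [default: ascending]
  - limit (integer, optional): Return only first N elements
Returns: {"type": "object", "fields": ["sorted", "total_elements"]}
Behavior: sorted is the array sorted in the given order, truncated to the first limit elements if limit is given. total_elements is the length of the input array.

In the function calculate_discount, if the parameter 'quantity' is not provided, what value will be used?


The calculate_discount spec declares:
  - quantity (integer, optional): Number of items [default: 1]
Default:
1


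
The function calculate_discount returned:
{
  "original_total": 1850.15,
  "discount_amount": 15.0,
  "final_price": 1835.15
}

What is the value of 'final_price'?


1835.15


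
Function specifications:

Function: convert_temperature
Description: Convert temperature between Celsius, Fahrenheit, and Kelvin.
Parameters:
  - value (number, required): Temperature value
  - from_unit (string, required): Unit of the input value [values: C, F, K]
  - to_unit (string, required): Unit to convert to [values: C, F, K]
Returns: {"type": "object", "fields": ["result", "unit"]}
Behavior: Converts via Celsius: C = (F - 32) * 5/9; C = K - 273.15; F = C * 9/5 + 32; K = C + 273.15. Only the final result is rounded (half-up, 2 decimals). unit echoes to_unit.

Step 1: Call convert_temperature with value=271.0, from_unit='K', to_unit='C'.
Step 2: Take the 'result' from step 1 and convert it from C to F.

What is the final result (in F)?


Step 1: convert_temperature(value=271.0, from_unit=K, to_unit=C)
  To C: 271 - 273.15 = -2.15
  Target is C: -2.15
  Round to 2 decimals: -2.15
  -> result = -2.15 C
Step 2: convert_temperature(value=-2.15, from_unit=C, to_unit=F)
  Input already in C: -2.15
  To F: -2.15 * 9/5 + 32 = 28.13
  Round to 2 decimals: 28.13
  -> result = 28.13 F
28.13 F


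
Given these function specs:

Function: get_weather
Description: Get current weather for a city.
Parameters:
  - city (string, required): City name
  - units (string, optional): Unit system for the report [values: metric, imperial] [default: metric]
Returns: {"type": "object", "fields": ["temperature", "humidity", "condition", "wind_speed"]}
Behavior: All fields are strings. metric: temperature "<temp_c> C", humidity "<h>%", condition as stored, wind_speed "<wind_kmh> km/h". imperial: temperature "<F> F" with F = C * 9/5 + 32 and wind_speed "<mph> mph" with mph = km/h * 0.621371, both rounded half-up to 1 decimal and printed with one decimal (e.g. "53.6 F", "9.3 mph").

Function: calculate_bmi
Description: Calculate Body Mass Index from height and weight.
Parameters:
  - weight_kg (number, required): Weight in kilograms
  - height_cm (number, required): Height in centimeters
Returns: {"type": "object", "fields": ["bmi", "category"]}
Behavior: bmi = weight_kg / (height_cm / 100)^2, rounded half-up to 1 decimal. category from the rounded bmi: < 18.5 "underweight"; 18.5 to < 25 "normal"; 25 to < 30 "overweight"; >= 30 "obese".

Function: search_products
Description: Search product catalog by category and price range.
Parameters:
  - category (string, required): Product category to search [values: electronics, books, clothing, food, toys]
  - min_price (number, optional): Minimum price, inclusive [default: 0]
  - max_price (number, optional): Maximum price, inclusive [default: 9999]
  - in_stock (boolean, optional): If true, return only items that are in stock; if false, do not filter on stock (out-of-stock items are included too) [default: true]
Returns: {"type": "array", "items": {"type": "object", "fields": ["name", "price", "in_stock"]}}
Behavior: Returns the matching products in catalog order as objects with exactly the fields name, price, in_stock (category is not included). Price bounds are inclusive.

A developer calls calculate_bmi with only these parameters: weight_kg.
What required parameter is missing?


Required parameters: weight_kg, height_cm
Provided: weight_kg
Missing: height_cm
height_cm


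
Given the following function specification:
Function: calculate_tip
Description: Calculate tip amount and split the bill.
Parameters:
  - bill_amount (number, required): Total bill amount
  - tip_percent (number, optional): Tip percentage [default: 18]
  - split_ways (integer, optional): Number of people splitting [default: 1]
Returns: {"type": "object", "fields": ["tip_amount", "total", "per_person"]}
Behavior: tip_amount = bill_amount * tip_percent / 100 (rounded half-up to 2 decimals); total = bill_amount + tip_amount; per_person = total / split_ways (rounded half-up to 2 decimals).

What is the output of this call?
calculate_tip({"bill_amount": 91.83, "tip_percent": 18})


Defaults applied: split_ways=1
tip_amount = 91.83 * 18/100 = 16.5294 -> 16.53
total = 91.83 + 16.53 = 108.36
per_person = 108.36 / 1 = 108.36 -> 108.36
Output:
{"tip_amount": 16.53, "total": 108.36, "per_person": 108.36}


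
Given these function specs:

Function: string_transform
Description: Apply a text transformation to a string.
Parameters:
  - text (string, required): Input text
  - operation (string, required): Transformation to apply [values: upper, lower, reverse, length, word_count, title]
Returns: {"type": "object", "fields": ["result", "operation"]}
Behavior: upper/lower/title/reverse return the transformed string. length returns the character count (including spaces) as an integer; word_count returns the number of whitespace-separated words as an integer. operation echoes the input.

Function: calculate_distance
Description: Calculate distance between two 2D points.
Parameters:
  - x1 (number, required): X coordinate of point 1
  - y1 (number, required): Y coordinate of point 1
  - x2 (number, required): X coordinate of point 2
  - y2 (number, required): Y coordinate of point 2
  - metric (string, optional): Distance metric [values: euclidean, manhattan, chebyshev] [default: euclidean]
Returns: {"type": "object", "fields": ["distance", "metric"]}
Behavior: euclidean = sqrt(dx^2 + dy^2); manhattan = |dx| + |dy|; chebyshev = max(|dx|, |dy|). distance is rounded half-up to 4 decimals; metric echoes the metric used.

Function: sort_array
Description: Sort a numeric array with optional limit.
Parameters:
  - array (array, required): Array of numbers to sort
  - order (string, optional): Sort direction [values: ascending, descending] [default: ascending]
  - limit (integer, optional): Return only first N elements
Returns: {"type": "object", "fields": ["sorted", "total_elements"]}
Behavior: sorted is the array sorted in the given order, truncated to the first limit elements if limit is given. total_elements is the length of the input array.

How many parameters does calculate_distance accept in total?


Parameters of calculate_distance: x1 (required), y1 (required), x2 (required), y2 (required), metric (optional)
Total:
5


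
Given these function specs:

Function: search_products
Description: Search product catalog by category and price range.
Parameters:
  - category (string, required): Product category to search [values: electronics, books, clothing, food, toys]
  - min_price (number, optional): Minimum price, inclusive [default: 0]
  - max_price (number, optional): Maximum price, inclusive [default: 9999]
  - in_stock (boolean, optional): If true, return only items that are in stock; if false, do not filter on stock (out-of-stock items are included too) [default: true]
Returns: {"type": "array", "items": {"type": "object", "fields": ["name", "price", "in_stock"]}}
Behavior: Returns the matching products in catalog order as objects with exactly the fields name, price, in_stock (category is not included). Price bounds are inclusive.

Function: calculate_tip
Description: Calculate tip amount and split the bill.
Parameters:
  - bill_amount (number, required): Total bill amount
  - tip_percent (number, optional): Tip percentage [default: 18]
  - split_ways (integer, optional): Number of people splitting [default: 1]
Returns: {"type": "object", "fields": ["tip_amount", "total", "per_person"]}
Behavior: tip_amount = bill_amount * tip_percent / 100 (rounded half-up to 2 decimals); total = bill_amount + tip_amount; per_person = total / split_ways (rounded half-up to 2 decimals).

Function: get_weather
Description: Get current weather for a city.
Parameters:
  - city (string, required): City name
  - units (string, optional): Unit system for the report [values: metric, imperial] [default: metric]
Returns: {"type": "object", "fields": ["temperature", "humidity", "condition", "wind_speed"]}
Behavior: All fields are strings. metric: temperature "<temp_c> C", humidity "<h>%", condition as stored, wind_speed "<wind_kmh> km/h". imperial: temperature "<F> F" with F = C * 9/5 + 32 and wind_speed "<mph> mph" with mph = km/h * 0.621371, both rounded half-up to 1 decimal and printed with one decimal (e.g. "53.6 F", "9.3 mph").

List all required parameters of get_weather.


Parameters of get_weather and their required/optional flag:
  city: required
  units: optional
city


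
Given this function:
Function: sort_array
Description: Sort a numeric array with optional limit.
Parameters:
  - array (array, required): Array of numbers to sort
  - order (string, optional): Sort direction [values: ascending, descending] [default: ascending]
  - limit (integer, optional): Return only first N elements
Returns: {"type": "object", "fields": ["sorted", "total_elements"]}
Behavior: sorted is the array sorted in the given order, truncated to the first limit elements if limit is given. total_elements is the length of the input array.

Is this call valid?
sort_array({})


Checking required parameters...
Missing required parameter: array
Invalid - missing required parameter 'array'


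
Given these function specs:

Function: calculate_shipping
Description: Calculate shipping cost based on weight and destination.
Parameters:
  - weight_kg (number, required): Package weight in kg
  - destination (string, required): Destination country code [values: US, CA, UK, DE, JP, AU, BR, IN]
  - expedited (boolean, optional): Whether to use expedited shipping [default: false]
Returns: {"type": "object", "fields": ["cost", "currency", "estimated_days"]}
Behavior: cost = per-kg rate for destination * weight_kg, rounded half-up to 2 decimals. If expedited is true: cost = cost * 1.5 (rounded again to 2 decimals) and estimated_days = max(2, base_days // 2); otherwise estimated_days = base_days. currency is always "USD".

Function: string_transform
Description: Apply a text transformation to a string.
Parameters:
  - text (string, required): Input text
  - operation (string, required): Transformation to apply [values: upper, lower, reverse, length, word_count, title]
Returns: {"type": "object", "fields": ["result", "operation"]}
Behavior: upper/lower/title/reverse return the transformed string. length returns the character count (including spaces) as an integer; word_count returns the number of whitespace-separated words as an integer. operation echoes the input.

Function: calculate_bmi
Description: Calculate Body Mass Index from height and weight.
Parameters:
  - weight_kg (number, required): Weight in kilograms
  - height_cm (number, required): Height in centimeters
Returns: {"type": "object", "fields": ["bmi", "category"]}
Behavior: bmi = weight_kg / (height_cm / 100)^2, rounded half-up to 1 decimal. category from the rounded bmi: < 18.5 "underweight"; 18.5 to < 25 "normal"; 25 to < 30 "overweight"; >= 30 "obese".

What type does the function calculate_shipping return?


The calculate_shipping spec declares Returns: {"type": "object", "fields": ["cost", "currency", "estimated_days"]}
Type:
object


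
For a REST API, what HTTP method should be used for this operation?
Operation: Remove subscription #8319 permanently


GET = read, POST = create, PUT = update/replace, DELETE = remove
This operation is a removal.
DELETE


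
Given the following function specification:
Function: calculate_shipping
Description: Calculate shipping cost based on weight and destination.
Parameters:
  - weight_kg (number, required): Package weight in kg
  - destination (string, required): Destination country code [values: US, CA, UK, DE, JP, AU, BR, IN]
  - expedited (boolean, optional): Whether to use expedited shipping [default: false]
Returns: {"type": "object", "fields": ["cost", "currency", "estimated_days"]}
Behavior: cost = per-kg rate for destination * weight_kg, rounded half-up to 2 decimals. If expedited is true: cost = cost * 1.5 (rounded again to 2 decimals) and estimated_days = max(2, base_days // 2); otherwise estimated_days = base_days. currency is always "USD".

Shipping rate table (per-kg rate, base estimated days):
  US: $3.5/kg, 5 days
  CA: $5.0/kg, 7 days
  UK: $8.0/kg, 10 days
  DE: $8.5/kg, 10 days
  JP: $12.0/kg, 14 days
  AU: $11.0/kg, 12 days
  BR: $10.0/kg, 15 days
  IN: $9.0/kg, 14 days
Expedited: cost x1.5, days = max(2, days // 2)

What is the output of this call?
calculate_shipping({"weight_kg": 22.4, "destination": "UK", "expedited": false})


Rate for UK: $8.0/kg, base 10 days
cost = 8.0 * 22.4 = 179.2 -> 179.20
expedited not set/false: estimated_days = 10
Output:
{"cost": 179.2, "currency": "USD", "estimated_days": 10}


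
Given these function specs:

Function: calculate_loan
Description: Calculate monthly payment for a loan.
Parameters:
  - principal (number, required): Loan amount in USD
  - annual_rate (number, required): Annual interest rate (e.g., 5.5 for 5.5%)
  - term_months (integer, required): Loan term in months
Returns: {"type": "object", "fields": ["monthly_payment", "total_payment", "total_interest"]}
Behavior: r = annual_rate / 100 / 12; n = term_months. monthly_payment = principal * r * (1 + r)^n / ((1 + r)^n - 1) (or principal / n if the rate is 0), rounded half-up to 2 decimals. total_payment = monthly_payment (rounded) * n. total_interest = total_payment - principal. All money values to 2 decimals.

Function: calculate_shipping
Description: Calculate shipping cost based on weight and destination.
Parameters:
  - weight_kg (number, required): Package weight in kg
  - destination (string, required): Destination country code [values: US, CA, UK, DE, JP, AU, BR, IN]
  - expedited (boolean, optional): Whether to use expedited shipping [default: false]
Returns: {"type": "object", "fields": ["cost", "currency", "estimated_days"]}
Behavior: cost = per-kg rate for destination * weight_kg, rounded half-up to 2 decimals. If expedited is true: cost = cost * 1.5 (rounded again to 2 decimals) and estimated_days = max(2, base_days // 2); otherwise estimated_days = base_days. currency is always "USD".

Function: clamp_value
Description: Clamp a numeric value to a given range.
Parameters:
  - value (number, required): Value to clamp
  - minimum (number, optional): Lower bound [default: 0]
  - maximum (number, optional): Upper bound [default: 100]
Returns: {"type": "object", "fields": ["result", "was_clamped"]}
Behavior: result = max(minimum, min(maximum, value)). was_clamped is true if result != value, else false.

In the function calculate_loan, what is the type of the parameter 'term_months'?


The calculate_loan spec declares:
  - term_months (integer, required): Loan term in months
Type:
integer


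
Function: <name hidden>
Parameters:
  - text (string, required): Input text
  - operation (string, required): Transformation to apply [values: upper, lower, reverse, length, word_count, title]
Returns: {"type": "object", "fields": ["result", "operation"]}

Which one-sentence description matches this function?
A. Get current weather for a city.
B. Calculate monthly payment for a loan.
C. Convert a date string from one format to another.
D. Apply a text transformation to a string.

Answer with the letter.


Parameters text, operation and return ["result", "operation"] fit: Apply a text transformation to a string.
D


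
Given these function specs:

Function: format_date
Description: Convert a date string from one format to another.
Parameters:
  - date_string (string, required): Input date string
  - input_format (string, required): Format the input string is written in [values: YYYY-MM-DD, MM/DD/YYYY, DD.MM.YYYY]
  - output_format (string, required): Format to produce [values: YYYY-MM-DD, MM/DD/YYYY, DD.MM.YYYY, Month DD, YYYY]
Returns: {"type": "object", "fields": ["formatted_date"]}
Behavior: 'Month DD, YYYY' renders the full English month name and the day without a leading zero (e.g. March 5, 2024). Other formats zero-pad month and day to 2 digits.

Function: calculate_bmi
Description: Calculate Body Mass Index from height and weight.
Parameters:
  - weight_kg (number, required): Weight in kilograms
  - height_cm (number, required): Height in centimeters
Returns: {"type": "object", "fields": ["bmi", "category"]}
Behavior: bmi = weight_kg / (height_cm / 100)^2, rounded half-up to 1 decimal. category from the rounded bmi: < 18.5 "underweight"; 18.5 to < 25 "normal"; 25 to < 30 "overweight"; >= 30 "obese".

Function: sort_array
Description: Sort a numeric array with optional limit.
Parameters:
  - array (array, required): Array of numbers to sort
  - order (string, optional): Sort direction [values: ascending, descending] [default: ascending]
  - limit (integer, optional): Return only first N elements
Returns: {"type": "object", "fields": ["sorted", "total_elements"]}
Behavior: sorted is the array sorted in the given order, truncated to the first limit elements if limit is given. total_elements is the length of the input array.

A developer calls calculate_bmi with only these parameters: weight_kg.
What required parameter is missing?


Required parameters: weight_kg, height_cm
Provided: weight_kg
Missing: height_cm
height_cm


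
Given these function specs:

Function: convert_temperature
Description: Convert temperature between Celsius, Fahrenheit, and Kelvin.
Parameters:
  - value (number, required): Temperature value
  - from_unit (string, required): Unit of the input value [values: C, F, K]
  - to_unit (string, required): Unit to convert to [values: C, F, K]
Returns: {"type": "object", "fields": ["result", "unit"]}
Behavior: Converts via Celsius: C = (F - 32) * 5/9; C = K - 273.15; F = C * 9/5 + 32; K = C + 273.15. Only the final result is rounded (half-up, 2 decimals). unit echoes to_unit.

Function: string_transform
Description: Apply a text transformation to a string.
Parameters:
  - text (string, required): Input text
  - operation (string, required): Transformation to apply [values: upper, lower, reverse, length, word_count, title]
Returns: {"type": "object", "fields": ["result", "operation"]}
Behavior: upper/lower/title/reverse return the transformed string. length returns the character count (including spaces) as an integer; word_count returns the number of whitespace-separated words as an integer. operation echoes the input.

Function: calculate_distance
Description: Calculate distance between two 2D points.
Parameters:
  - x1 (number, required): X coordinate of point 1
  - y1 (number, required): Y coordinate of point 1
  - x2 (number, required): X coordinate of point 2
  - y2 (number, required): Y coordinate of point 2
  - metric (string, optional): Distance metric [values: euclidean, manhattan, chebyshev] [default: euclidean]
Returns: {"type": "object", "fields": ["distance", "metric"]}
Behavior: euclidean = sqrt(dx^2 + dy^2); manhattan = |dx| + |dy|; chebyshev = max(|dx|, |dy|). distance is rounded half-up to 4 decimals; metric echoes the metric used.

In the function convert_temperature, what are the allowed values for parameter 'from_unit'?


The convert_temperature spec declares:
  - from_unit (string, required): Unit of the input value [values: C, F, K]
Allowed values:
C, F, K


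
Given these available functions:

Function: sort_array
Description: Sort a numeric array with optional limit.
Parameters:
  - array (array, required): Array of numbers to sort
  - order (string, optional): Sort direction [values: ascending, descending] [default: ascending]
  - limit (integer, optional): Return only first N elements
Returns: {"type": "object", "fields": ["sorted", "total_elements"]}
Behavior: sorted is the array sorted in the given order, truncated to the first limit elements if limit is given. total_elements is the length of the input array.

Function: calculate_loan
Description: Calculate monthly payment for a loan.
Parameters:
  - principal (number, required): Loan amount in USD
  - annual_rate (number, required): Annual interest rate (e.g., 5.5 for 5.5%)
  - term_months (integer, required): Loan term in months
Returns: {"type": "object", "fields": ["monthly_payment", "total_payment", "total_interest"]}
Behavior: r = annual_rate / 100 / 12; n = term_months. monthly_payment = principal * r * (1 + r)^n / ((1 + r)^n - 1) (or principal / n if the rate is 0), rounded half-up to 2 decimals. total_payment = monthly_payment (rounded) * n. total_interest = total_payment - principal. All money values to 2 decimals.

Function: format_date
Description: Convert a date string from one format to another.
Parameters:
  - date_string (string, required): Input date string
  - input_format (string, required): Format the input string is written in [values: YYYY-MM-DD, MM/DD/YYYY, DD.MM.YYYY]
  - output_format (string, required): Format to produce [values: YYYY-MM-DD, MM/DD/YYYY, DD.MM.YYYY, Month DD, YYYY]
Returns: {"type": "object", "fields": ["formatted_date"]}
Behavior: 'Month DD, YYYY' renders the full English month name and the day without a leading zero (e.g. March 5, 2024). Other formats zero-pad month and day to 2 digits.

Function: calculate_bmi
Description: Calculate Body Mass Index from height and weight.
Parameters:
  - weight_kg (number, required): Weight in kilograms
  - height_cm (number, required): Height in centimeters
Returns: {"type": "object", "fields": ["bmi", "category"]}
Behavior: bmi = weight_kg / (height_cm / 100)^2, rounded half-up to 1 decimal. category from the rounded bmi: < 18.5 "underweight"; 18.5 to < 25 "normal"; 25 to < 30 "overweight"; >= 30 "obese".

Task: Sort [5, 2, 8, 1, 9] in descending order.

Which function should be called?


The task needs a function whose description is: Sort a numeric array with optional limit.
sort_array


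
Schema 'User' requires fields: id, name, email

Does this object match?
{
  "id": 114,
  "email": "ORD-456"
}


Checking required fields...
Missing: name
Invalid - missing required field 'name'


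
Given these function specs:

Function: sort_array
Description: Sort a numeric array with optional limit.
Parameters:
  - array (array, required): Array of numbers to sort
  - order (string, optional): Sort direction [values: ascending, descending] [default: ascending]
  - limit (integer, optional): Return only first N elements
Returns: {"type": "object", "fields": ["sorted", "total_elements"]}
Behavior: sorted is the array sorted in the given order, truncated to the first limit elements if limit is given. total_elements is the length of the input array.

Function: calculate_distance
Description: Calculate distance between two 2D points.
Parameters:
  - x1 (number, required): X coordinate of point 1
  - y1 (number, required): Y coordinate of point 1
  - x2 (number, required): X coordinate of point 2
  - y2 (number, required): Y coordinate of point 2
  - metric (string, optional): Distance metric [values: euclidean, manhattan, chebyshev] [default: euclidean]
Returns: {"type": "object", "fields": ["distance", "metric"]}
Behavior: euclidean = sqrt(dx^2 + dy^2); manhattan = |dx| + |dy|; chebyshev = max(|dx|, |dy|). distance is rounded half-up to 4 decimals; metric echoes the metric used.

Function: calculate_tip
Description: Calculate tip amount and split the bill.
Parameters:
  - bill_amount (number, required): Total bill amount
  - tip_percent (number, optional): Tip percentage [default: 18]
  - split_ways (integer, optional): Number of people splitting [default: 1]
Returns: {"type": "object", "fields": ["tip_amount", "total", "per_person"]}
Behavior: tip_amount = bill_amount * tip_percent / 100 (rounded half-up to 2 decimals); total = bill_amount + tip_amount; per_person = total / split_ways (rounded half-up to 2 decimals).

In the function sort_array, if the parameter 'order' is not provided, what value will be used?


The sort_array spec declares:
  - order (string, optional): Sort direction [values: ascending, descending] [default: ascending]
Default:
ascending


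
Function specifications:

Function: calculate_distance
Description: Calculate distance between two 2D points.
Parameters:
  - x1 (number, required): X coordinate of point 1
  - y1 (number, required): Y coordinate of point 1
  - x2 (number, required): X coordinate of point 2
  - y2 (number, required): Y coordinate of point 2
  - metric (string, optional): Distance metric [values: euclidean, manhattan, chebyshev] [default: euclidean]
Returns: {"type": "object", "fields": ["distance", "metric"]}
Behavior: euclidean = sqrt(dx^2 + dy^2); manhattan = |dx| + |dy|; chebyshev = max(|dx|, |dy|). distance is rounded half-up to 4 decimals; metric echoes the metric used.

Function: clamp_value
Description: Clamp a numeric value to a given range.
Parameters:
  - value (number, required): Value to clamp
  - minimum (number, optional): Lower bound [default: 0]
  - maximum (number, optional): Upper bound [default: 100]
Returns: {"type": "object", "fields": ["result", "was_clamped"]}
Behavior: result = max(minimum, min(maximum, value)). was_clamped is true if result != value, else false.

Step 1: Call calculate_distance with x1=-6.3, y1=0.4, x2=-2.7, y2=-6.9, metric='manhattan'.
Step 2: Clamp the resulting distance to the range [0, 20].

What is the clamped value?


Step 1: calculate_distance (manhattan)
  |dx| = |-2.7 - -6.3| = 3.6; |dy| = |-6.9 - 0.4| = 7.3
  manhattan: 3.6 + 7.3 = 10.9
  Round to 4 decimals: 10.9
  -> distance = 10.9
Step 2: clamp_value(value=10.9, minimum=0, maximum=20)
  result = max(0, min(20, 10.9)) = max(0, 10.9) = 10.9
  was_clamped = (10.9 != 10.9) = false
  -> result = 10.9
10.9


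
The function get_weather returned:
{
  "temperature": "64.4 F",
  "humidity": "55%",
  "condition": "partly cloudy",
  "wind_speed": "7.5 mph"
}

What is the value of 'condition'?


partly cloudy


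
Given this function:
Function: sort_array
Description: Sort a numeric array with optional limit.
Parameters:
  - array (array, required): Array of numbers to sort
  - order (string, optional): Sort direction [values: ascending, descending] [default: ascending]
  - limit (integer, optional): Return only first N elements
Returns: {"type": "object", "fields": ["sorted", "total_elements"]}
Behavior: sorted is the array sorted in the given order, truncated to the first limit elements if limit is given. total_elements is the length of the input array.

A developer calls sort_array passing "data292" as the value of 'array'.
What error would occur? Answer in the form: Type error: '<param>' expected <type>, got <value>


Spec: 'array' is declared as array; "data292" is a string.
Type error: 'array' expected array, got "data292"


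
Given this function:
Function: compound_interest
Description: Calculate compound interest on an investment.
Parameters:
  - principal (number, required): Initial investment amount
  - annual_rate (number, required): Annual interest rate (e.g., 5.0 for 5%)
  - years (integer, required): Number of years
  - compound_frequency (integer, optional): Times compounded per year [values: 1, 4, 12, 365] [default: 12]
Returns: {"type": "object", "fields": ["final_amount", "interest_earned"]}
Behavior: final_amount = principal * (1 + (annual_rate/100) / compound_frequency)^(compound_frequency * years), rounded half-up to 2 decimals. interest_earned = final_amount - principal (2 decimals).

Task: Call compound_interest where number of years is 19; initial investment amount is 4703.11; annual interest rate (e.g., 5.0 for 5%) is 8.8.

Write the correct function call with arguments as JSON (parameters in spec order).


Mapping each described value to its parameter name:
  'Number of years' -> years = 19
  'Initial investment amount' -> principal = 4703.11
  'Annual interest rate (e.g., 5.0 for 5%)' -> annual_rate = 8.8
compound_interest({"principal": 4703.11, "annual_rate": 8.8, "years": 19})


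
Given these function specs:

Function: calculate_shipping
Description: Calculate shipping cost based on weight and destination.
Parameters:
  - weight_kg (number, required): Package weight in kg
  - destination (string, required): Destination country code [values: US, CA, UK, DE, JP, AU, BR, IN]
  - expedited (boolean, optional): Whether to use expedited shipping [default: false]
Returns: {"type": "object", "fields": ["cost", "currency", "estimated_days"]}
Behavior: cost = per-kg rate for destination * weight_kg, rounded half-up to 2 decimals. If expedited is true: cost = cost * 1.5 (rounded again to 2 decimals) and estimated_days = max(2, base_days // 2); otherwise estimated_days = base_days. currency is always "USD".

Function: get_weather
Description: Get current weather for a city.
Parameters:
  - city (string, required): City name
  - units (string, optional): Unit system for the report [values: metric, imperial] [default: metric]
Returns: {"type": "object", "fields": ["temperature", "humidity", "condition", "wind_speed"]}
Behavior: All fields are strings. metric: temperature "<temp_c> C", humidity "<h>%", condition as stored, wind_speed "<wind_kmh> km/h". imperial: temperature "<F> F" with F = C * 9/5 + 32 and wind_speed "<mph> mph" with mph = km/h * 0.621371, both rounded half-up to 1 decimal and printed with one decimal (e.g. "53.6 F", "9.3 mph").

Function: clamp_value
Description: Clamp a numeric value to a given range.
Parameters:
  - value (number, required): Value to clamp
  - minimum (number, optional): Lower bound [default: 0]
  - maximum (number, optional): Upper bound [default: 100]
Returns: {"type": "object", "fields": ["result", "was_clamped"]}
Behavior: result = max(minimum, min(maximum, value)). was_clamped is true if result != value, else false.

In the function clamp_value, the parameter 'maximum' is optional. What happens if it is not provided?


The clamp_value spec declares:
  - maximum (number, optional): Upper bound [default: 100]
It defaults to 100


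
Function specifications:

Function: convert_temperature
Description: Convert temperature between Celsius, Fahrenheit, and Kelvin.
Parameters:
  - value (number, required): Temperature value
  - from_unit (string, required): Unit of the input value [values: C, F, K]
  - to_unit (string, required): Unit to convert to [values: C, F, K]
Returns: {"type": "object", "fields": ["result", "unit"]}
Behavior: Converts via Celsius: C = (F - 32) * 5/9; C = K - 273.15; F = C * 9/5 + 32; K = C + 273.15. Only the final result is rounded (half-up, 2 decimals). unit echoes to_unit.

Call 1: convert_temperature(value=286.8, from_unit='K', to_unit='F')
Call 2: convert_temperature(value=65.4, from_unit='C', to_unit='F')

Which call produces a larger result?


Call 1:
  To C: 286.8 - 273.15 = 13.65
  To F: 13.65 * 9/5 + 32 = 56.57
  Round to 2 decimals: 56.57
  -> 56.57 F
Call 2:
  Input already in C: 65.4
  To F: 65.4 * 9/5 + 32 = 149.72
  Round to 2 decimals: 149.72
  -> 149.72 F
Call 2 (149.72 F)


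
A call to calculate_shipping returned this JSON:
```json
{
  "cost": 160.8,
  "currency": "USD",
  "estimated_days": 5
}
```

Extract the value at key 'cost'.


160.8


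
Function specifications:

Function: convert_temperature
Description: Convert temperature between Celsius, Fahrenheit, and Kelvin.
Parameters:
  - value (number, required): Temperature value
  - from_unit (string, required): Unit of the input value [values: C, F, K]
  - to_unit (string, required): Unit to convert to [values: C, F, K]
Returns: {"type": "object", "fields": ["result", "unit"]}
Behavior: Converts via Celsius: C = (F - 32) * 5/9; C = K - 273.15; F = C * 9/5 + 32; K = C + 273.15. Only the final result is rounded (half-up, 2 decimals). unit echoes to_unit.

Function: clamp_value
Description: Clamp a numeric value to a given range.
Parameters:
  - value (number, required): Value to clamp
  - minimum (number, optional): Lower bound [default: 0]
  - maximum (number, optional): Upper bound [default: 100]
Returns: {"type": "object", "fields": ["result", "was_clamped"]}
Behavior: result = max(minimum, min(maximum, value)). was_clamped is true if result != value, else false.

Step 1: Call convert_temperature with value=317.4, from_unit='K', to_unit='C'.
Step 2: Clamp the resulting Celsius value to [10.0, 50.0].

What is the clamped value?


Step 1: convert_temperature(value=317.4, from_unit=K, to_unit=C)
  To C: 317.4 - 273.15 = 44.25
  Target is C: 44.25
  Round to 2 decimals: 44.25
  -> result = 44.25 C
Step 2: clamp_value(value=44.25, minimum=10.0, maximum=50.0)
  result = max(10.0, min(50.0, 44.25)) = max(10.0, 44.25) = 44.25
  was_clamped = (44.25 != 44.25) = false
  -> result = 44.25
44.25


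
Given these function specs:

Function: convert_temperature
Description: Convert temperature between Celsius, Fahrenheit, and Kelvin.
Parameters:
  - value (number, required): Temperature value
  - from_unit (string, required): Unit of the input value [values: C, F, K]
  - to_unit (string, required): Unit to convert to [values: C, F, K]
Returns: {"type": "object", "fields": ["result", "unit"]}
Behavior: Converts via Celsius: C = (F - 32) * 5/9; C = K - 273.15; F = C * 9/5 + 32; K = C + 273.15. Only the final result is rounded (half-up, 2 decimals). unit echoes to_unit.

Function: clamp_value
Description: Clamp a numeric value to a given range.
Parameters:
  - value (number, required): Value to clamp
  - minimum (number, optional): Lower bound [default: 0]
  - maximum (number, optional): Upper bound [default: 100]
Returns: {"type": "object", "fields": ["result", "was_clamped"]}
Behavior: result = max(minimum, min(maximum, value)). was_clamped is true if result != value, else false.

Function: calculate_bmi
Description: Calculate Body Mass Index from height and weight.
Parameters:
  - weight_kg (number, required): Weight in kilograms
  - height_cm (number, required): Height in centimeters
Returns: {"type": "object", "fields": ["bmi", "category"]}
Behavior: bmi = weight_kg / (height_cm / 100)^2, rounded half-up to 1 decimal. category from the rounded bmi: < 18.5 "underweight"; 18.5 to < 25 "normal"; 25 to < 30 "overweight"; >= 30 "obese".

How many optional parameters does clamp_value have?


Parameters of clamp_value: value (required), minimum (optional), maximum (optional)
Optional count:
2
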